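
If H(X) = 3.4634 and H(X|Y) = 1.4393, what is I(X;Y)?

I(X;Y) = H(X) - H(X|Y)
I(X;Y) = 3.4634 - 1.4393 = 2.0241 bits


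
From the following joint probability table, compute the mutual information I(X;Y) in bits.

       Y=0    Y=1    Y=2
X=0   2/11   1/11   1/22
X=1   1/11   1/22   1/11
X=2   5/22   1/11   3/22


H(X) = 1.5285, H(Y) = 1.4970, H(X,Y) = 2.9883
I(X;Y) = H(X) + H(Y) - H(X,Y) = 0.0372 bits


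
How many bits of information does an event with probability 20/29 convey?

Information content I(x) = -log₂(p(x))
I = -log₂(20/29) = -log₂(0.6897)
I = 0.5361 bits


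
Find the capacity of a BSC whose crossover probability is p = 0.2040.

For BSC with error probability p:
C = 1 - H(p) where H(p) is binary entropy
H(0.2040) = -0.2040 × log₂(0.2040) - 0.7960 × log₂(0.7960)
H(p) = 0.7299
C = 1 - 0.7299 = 0.2701 bits/use


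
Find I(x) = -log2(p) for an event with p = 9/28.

Information content I(x) = -log₂(p(x))
I = -log₂(9/28) = -log₂(0.3214)
I = 1.6374 bits


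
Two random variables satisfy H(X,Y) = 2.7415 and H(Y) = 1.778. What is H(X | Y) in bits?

Chain rule: H(X,Y) = H(X|Y) + H(Y)
H(X|Y) = H(X,Y) - H(Y) = 2.7415 - 1.778 = 0.9635 bits


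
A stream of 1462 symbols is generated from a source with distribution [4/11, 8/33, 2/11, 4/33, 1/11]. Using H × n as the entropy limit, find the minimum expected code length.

Entropy H = 2.1570 bits/symbol
Minimum bits = H × n = 2.1570 × 1462
= 3153.52 bits


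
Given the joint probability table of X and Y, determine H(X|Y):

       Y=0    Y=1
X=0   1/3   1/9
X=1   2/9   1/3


H(X|Y) = Σ_y p(y) H(X|Y=y)
  p(Y=0) = 5/9, H(X|Y=0) = 0.9710
  p(Y=1) = 4/9, H(X|Y=1) = 0.8113
H(X|Y) = 0.5556×0.9710 + 0.4444×0.8113 = 0.9000 bits


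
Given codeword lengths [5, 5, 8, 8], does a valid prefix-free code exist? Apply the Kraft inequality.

Kraft inequality: Σ 2^(-l_i) ≤ 1 for prefix-free code
Calculating: 2^(-5) + 2^(-5) + 2^(-8) + 2^(-8)
= 0.03125 + 0.03125 + 0.00390625 + 0.00390625
= 0.0703
Since 0.0703 ≤ 1, prefix-free code exists


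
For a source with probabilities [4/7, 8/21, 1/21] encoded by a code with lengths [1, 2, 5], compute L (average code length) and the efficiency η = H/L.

Average length L = Σ p_i × l_i = 1.5714 bits
Entropy H = 1.2009 bits
Efficiency η = H/L × 100% = 76.42%


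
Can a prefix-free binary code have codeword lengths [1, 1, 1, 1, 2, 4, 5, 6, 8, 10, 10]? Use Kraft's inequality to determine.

Kraft inequality: Σ 2^(-l_i) ≤ 1 for prefix-free code
Calculating: 2^(-1) + 2^(-1) + 2^(-1) + 2^(-1) + 2^(-2) + 2^(-4) + 2^(-5) + 2^(-6) + 2^(-8) + 2^(-10) + 2^(-10)
= 0.5 + 0.5 + 0.5 + 0.5 + 0.25 + 0.0625 + 0.03125 + 0.015625 + 0.00390625 + 0.0009765625 + 0.0009765625
= 2.3652
Since 2.3652 > 1, prefix-free code does not exist


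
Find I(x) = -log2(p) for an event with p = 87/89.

Information content I(x) = -log₂(p(x))
I = -log₂(87/89) = -log₂(0.9775)
I = 0.0328 bits


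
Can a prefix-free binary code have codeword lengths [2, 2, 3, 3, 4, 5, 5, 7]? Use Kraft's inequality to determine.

Kraft inequality: Σ 2^(-l_i) ≤ 1 for prefix-free code
Calculating: 2^(-2) + 2^(-2) + 2^(-3) + 2^(-3) + 2^(-4) + 2^(-5) + 2^(-5) + 2^(-7)
= 0.25 + 0.25 + 0.125 + 0.125 + 0.0625 + 0.03125 + 0.03125 + 0.0078125
= 0.8828
Since 0.8828 ≤ 1, prefix-free code exists


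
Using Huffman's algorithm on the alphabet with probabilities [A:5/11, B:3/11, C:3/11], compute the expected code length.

Huffman tree construction:
Combine smallest probabilities repeatedly
Resulting codes:
  A: 0 (length 1)
  B: 10 (length 2)
  C: 11 (length 2)
Average length = Σ p(s) × length(s) = 1.5455 bits


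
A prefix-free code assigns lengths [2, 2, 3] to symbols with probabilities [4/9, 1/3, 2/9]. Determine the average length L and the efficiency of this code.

Average length L = Σ p_i × l_i = 2.2222 bits
Entropy H = 1.5305 bits
Efficiency η = H/L × 100% = 68.87%


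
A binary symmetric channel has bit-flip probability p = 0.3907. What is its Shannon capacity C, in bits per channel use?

For BSC with error probability p:
C = 1 - H(p) where H(p) is binary entropy
H(0.3907) = -0.3907 × log₂(0.3907) - 0.6093 × log₂(0.6093)
H(p) = 0.9652
C = 1 - 0.9652 = 0.0348 bits/use


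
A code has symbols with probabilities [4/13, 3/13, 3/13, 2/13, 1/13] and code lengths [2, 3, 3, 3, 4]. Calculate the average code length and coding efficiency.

Average length L = Σ p_i × l_i = 2.7692 bits
Entropy H = 2.1997 bits
Efficiency η = H/L × 100% = 79.43%


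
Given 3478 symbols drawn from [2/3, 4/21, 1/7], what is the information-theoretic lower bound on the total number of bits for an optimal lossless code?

Entropy H = 1.2467 bits/symbol
Minimum bits = H × n = 1.2467 × 3478
= 4336.04 bits


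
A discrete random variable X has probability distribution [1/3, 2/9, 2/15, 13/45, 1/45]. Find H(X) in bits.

H(X) = -Σ p(x) log₂ p(x)
  -1/3 × log₂(1/3) = 0.5283
  -2/9 × log₂(2/9) = 0.4822
  -2/15 × log₂(2/15) = 0.3876
  -13/45 × log₂(13/45) = 0.5175
  -1/45 × log₂(1/45) = 0.1220
H(X) = 2.0377 bits


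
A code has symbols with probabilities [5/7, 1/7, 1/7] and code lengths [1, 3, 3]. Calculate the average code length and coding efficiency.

Average length L = Σ p_i × l_i = 1.5714 bits
Entropy H = 1.1488 bits
Efficiency η = H/L × 100% = 73.11%


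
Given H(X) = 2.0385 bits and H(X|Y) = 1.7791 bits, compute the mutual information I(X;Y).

I(X;Y) = H(X) - H(X|Y)
I(X;Y) = 2.0385 - 1.7791 = 0.2594 bits


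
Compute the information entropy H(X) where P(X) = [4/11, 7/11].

H(X) = -Σ p(x) log₂ p(x)
  -4/11 × log₂(4/11) = 0.5307
  -7/11 × log₂(7/11) = 0.4150
H(X) = 0.9457 bits


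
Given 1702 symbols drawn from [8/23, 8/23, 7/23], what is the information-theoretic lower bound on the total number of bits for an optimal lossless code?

Entropy H = 1.5822 bits/symbol
Minimum bits = H × n = 1.5822 × 1702
= 2692.89 bits


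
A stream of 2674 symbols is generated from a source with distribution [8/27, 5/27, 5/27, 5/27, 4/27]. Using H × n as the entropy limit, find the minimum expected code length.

Entropy H = 2.2797 bits/symbol
Minimum bits = H × n = 2.2797 × 2674
= 6096.03 bits


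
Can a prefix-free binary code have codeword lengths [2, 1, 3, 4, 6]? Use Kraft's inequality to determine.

Kraft inequality: Σ 2^(-l_i) ≤ 1 for prefix-free code
Calculating: 2^(-2) + 2^(-1) + 2^(-3) + 2^(-4) + 2^(-6)
= 0.25 + 0.5 + 0.125 + 0.0625 + 0.015625
= 0.9531
Since 0.9531 ≤ 1, prefix-free code exists


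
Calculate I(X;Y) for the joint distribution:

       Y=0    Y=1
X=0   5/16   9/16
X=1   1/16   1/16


H(X) = 0.5436, H(Y) = 0.9544, H(X,Y) = 1.4913
I(X;Y) = H(X) + H(Y) - H(X,Y) = 0.0067 bits


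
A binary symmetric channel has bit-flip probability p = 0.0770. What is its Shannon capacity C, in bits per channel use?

For BSC with error probability p:
C = 1 - H(p) where H(p) is binary entropy
H(0.0770) = -0.0770 × log₂(0.0770) - 0.9230 × log₂(0.9230)
H(p) = 0.3915
C = 1 - 0.3915 = 0.6085 bits/use


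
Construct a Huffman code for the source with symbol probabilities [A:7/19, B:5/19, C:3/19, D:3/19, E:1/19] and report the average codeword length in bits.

Huffman tree construction:
Combine smallest probabilities repeatedly
Resulting codes:
  A: 11 (length 2)
  B: 10 (length 2)
  C: 011 (length 3)
  D: 00 (length 2)
  E: 010 (length 3)
Average length = Σ p(s) × length(s) = 2.2105 bits


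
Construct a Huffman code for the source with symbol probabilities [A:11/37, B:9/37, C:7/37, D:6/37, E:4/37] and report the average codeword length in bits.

Huffman tree construction:
Combine smallest probabilities repeatedly
Resulting codes:
  A: 11 (length 2)
  B: 01 (length 2)
  C: 00 (length 2)
  D: 101 (length 3)
  E: 100 (length 3)
Average length = Σ p(s) × length(s) = 2.2703 bits


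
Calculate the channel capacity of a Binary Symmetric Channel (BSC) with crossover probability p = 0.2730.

For BSC with error probability p:
C = 1 - H(p) where H(p) is binary entropy
H(0.2730) = -0.2730 × log₂(0.2730) - 0.7270 × log₂(0.7270)
H(p) = 0.8457
C = 1 - 0.8457 = 0.1543 bits/use


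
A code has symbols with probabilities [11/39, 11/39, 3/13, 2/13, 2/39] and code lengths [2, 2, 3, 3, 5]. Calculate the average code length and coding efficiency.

Average length L = Σ p_i × l_i = 2.5385 bits
Entropy H = 2.1534 bits
Efficiency η = H/L × 100% = 84.83%


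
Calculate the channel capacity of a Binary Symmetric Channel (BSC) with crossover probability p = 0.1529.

For BSC with error probability p:
C = 1 - H(p) where H(p) is binary entropy
H(0.1529) = -0.1529 × log₂(0.1529) - 0.8471 × log₂(0.8471)
H(p) = 0.6171
C = 1 - 0.6171 = 0.3829 bits/use


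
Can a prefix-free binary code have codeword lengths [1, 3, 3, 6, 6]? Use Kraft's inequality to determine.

Kraft inequality: Σ 2^(-l_i) ≤ 1 for prefix-free code
Calculating: 2^(-1) + 2^(-3) + 2^(-3) + 2^(-6) + 2^(-6)
= 0.5 + 0.125 + 0.125 + 0.015625 + 0.015625
= 0.7812
Since 0.7812 ≤ 1, prefix-free code exists


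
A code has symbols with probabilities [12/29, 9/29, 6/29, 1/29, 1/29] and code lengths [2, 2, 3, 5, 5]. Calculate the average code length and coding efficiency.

Average length L = Σ p_i × l_i = 2.4138 bits
Entropy H = 1.8560 bits
Efficiency η = H/L × 100% = 76.89%


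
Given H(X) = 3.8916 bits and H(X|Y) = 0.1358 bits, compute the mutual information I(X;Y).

I(X;Y) = H(X) - H(X|Y)
I(X;Y) = 3.8916 - 0.1358 = 3.7558 bits


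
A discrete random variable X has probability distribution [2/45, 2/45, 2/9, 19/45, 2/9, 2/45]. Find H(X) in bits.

H(X) = -Σ p(x) log₂ p(x)
  -2/45 × log₂(2/45) = 0.1996
  -2/45 × log₂(2/45) = 0.1996
  -2/9 × log₂(2/9) = 0.4822
  -19/45 × log₂(19/45) = 0.5252
  -2/9 × log₂(2/9) = 0.4822
  -2/45 × log₂(2/45) = 0.1996
H(X) = 2.0885 bits


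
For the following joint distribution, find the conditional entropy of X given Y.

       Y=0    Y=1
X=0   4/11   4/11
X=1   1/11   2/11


H(X|Y) = Σ_y p(y) H(X|Y=y)
  p(Y=0) = 5/11, H(X|Y=0) = 0.7219
  p(Y=1) = 6/11, H(X|Y=1) = 0.9183
H(X|Y) = 0.4545×0.7219 + 0.5455×0.9183 = 0.8290 bits


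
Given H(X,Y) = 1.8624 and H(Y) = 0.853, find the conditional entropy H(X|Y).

Chain rule: H(X,Y) = H(X|Y) + H(Y)
H(X|Y) = H(X,Y) - H(Y) = 1.8624 - 0.853 = 1.0094 bits


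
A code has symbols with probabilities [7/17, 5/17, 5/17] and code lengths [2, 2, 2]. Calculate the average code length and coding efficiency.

Average length L = Σ p_i × l_i = 2.0000 bits
Entropy H = 1.5657 bits
Efficiency η = H/L × 100% = 78.28%


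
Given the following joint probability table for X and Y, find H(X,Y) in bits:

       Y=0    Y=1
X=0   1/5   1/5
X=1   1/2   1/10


H(X,Y) = -Σ p(x,y) log₂ p(x,y)
  p(0,0)=1/5: -0.2000 × log₂(0.2000) = 0.4644
  p(0,1)=1/5: -0.2000 × log₂(0.2000) = 0.4644
  p(1,0)=1/2: -0.5000 × log₂(0.5000) = 0.5000
  p(1,1)=1/10: -0.1000 × log₂(0.1000) = 0.3322
H(X,Y) = 1.7610 bits


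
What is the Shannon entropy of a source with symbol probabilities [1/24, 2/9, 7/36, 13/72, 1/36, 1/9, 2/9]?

H(X) = -Σ p(x) log₂ p(x)
  -1/24 × log₂(1/24) = 0.1910
  -2/9 × log₂(2/9) = 0.4822
  -7/36 × log₂(7/36) = 0.4594
  -13/72 × log₂(13/72) = 0.4459
  -1/36 × log₂(1/36) = 0.1436
  -1/9 × log₂(1/9) = 0.3522
  -2/9 × log₂(2/9) = 0.4822
H(X) = 2.5565 bits


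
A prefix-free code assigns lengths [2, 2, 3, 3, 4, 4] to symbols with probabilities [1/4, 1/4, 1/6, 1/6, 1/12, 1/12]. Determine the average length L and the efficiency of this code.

Average length L = Σ p_i × l_i = 2.6667 bits
Entropy H = 2.4591 bits
Efficiency η = H/L × 100% = 92.22%


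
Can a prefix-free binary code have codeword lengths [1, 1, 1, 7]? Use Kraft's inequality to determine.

Kraft inequality: Σ 2^(-l_i) ≤ 1 for prefix-free code
Calculating: 2^(-1) + 2^(-1) + 2^(-1) + 2^(-7)
= 0.5 + 0.5 + 0.5 + 0.0078125
= 1.5078
Since 1.5078 > 1, prefix-free code does not exist


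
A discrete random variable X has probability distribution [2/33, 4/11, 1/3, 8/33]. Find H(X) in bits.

H(X) = -Σ p(x) log₂ p(x)
  -2/33 × log₂(2/33) = 0.2451
  -4/11 × log₂(4/11) = 0.5307
  -1/3 × log₂(1/3) = 0.5283
  -8/33 × log₂(8/33) = 0.4956
H(X) = 1.7997 bits


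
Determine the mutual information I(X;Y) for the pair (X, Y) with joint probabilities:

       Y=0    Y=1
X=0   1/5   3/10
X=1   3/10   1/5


H(X) = 1.0000, H(Y) = 1.0000, H(X,Y) = 1.9710
I(X;Y) = H(X) + H(Y) - H(X,Y) = 0.0290 bits


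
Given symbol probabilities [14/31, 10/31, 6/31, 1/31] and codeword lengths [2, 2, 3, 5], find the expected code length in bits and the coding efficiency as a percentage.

Average length L = Σ p_i × l_i = 2.2903 bits
Entropy H = 1.6628 bits
Efficiency η = H/L × 100% = 72.60%


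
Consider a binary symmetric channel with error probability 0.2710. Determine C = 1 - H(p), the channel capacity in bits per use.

For BSC with error probability p:
C = 1 - H(p) where H(p) is binary entropy
H(0.2710) = -0.2710 × log₂(0.2710) - 0.7290 × log₂(0.7290)
H(p) = 0.8429
C = 1 - 0.8429 = 0.1571 bits/use


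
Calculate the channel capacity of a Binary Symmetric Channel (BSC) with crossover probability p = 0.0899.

For BSC with error probability p:
C = 1 - H(p) where H(p) is binary entropy
H(0.0899) = -0.0899 × log₂(0.0899) - 0.9101 × log₂(0.9101)
H(p) = 0.4361
C = 1 - 0.4361 = 0.5639 bits/use


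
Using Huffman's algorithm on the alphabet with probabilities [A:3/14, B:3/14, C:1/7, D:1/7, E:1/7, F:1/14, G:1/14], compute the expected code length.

Huffman tree construction:
Combine smallest probabilities repeatedly
Resulting codes:
  A: 00 (length 2)
  B: 01 (length 2)
  C: 100 (length 3)
  D: 101 (length 3)
  E: 110 (length 3)
  F: 1110 (length 4)
  G: 1111 (length 4)
Average length = Σ p(s) × length(s) = 2.7143 bits


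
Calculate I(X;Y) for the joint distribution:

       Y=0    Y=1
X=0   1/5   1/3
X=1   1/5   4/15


H(X) = 0.9968, H(Y) = 0.9710, H(X,Y) = 1.9656
I(X;Y) = H(X) + H(Y) - H(X,Y) = 0.0021 bits


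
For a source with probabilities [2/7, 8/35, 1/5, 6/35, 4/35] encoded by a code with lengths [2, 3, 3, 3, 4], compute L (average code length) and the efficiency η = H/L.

Average length L = Σ p_i × l_i = 2.8286 bits
Entropy H = 2.2613 bits
Efficiency η = H/L × 100% = 79.94%


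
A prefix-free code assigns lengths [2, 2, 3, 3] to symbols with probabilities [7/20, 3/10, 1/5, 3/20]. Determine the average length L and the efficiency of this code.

Average length L = Σ p_i × l_i = 2.3500 bits
Entropy H = 1.9261 bits
Efficiency η = H/L × 100% = 81.96%


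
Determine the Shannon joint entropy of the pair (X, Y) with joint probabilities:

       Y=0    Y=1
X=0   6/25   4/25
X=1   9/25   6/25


H(X,Y) = -Σ p(x,y) log₂ p(x,y)
  p(0,0)=6/25: -0.2400 × log₂(0.2400) = 0.4941
  p(0,1)=4/25: -0.1600 × log₂(0.1600) = 0.4230
  p(1,0)=9/25: -0.3600 × log₂(0.3600) = 0.5306
  p(1,1)=6/25: -0.2400 × log₂(0.2400) = 0.4941
H(X,Y) = 1.9419 bits


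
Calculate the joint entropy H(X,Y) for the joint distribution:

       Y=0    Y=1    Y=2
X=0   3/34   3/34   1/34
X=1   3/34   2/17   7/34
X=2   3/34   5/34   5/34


H(X,Y) = -Σ p(x,y) log₂ p(x,y)
  p(0,0)=3/34: -0.0882 × log₂(0.0882) = 0.3090
  p(0,1)=3/34: -0.0882 × log₂(0.0882) = 0.3090
  p(0,2)=1/34: -0.0294 × log₂(0.0294) = 0.1496
  p(1,0)=3/34: -0.0882 × log₂(0.0882) = 0.3090
  p(1,1)=2/17: -0.1176 × log₂(0.1176) = 0.3632
  p(1,2)=7/34: -0.2059 × log₂(0.2059) = 0.4694
  p(2,0)=3/34: -0.0882 × log₂(0.0882) = 0.3090
  p(2,1)=5/34: -0.1471 × log₂(0.1471) = 0.4067
  p(2,2)=5/34: -0.1471 × log₂(0.1471) = 0.4067
H(X,Y) = 3.0319 bits


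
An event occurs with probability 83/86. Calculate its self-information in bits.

Information content I(x) = -log₂(p(x))
I = -log₂(83/86) = -log₂(0.9651)
I = 0.0512 bits


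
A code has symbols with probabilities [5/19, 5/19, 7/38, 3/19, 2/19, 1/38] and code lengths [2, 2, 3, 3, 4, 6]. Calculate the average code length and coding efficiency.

Average length L = Σ p_i × l_i = 2.6579 bits
Entropy H = 2.3637 bits
Efficiency η = H/L × 100% = 88.93%


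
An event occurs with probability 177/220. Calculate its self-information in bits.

Information content I(x) = -log₂(p(x))
I = -log₂(177/220) = -log₂(0.8045)
I = 0.3138 bits


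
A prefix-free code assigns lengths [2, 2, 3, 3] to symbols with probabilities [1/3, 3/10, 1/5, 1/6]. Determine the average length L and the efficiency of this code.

Average length L = Σ p_i × l_i = 2.3667 bits
Entropy H = 1.9446 bits
Efficiency η = H/L × 100% = 82.17%


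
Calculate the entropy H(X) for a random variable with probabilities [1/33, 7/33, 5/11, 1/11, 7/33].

H(X) = -Σ p(x) log₂ p(x)
  -1/33 × log₂(1/33) = 0.1529
  -7/33 × log₂(7/33) = 0.4745
  -5/11 × log₂(5/11) = 0.5170
  -1/11 × log₂(1/11) = 0.3145
  -7/33 × log₂(7/33) = 0.4745
H(X) = 1.9334 bits


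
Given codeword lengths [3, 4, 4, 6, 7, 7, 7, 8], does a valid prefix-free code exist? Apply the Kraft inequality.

Kraft inequality: Σ 2^(-l_i) ≤ 1 for prefix-free code
Calculating: 2^(-3) + 2^(-4) + 2^(-4) + 2^(-6) + 2^(-7) + 2^(-7) + 2^(-7) + 2^(-8)
= 0.125 + 0.0625 + 0.0625 + 0.015625 + 0.0078125 + 0.0078125 + 0.0078125 + 0.00390625
= 0.2930
Since 0.2930 ≤ 1, prefix-free code exists


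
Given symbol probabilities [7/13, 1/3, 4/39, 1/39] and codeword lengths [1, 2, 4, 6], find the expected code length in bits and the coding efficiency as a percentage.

Average length L = Σ p_i × l_i = 1.7692 bits
Entropy H = 1.4817 bits
Efficiency η = H/L × 100% = 83.75%


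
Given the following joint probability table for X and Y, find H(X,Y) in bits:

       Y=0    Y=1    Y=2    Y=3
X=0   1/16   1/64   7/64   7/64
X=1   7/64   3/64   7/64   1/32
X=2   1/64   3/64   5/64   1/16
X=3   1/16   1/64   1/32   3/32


H(X,Y) = -Σ p(x,y) log₂ p(x,y)
  p(0,0)=1/16: -0.0625 × log₂(0.0625) = 0.2500
  p(0,1)=1/64: -0.0156 × log₂(0.0156) = 0.0938
  p(0,2)=7/64: -0.1094 × log₂(0.1094) = 0.3492
  p(0,3)=7/64: -0.1094 × log₂(0.1094) = 0.3492
  p(1,0)=7/64: -0.1094 × log₂(0.1094) = 0.3492
  p(1,1)=3/64: -0.0469 × log₂(0.0469) = 0.2070
  p(1,2)=7/64: -0.1094 × log₂(0.1094) = 0.3492
  p(1,3)=1/32: -0.0312 × log₂(0.0312) = 0.1562
  p(2,0)=1/64: -0.0156 × log₂(0.0156) = 0.0938
  p(2,1)=3/64: -0.0469 × log₂(0.0469) = 0.2070
  p(2,2)=5/64: -0.0781 × log₂(0.0781) = 0.2873
  p(2,3)=1/16: -0.0625 × log₂(0.0625) = 0.2500
  p(3,0)=1/16: -0.0625 × log₂(0.0625) = 0.2500
  p(3,1)=1/64: -0.0156 × log₂(0.0156) = 0.0938
  p(3,2)=1/32: -0.0312 × log₂(0.0312) = 0.1562
  p(3,3)=3/32: -0.0938 × log₂(0.0938) = 0.3202
H(X,Y) = 3.7620 bits


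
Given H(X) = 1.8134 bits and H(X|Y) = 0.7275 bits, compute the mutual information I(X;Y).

I(X;Y) = H(X) - H(X|Y)
I(X;Y) = 1.8134 - 0.7275 = 1.0859 bits


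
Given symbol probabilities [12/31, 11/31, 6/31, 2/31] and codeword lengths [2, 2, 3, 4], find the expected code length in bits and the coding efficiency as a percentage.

Average length L = Σ p_i × l_i = 2.3226 bits
Entropy H = 1.7741 bits
Efficiency η = H/L × 100% = 76.38%


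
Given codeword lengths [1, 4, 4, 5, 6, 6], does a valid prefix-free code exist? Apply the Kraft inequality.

Kraft inequality: Σ 2^(-l_i) ≤ 1 for prefix-free code
Calculating: 2^(-1) + 2^(-4) + 2^(-4) + 2^(-5) + 2^(-6) + 2^(-6)
= 0.5 + 0.0625 + 0.0625 + 0.03125 + 0.015625 + 0.015625
= 0.6875
Since 0.6875 ≤ 1, prefix-free code exists


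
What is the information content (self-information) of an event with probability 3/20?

Information content I(x) = -log₂(p(x))
I = -log₂(3/20) = -log₂(0.1500)
I = 2.7370 bits


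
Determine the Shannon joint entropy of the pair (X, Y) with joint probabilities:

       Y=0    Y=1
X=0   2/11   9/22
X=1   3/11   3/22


H(X,Y) = -Σ p(x,y) log₂ p(x,y)
  p(0,0)=2/11: -0.1818 × log₂(0.1818) = 0.4472
  p(0,1)=9/22: -0.4091 × log₂(0.4091) = 0.5275
  p(1,0)=3/11: -0.2727 × log₂(0.2727) = 0.5112
  p(1,1)=3/22: -0.1364 × log₂(0.1364) = 0.3920
H(X,Y) = 1.8779 bits


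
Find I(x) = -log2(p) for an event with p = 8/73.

Information content I(x) = -log₂(p(x))
I = -log₂(8/73) = -log₂(0.1096)
I = 3.1898 bits


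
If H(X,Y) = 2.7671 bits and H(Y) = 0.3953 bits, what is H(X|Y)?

Chain rule: H(X,Y) = H(X|Y) + H(Y)
H(X|Y) = H(X,Y) - H(Y) = 2.7671 - 0.3953 = 2.3718 bits


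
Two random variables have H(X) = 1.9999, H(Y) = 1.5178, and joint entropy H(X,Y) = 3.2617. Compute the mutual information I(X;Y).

I(X;Y) = H(X) + H(Y) - H(X,Y)
I(X;Y) = 1.9999 + 1.5178 - 3.2617 = 0.256 bits


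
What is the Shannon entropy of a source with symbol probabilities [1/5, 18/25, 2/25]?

H(X) = -Σ p(x) log₂ p(x)
  -1/5 × log₂(1/5) = 0.4644
  -18/25 × log₂(18/25) = 0.3412
  -2/25 × log₂(2/25) = 0.2915
H(X) = 1.0971 bits


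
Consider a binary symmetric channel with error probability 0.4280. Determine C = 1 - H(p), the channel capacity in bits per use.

For BSC with error probability p:
C = 1 - H(p) where H(p) is binary entropy
H(0.4280) = -0.4280 × log₂(0.4280) - 0.5720 × log₂(0.5720)
H(p) = 0.9850
C = 1 - 0.9850 = 0.0150 bits/use


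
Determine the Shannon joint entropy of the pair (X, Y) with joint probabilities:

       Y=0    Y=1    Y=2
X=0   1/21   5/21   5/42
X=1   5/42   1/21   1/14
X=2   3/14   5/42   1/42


H(X,Y) = -Σ p(x,y) log₂ p(x,y)
  p(0,0)=1/21: -0.0476 × log₂(0.0476) = 0.2092
  p(0,1)=5/21: -0.2381 × log₂(0.2381) = 0.4929
  p(0,2)=5/42: -0.1190 × log₂(0.1190) = 0.3655
  p(1,0)=5/42: -0.1190 × log₂(0.1190) = 0.3655
  p(1,1)=1/21: -0.0476 × log₂(0.0476) = 0.2092
  p(1,2)=1/14: -0.0714 × log₂(0.0714) = 0.2720
  p(2,0)=3/14: -0.2143 × log₂(0.2143) = 0.4762
  p(2,1)=5/42: -0.1190 × log₂(0.1190) = 0.3655
  p(2,2)=1/42: -0.0238 × log₂(0.0238) = 0.1284
H(X,Y) = 2.8844 bits


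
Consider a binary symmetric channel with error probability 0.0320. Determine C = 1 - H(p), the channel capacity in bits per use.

For BSC with error probability p:
C = 1 - H(p) where H(p) is binary entropy
H(0.0320) = -0.0320 × log₂(0.0320) - 0.9680 × log₂(0.9680)
H(p) = 0.2043
C = 1 - 0.2043 = 0.7957 bits/use


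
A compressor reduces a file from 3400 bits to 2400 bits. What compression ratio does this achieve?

Compression ratio = Original / Compressed
= 3400 / 2400 = 1.42:1


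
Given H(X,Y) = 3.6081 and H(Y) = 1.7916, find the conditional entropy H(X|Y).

Chain rule: H(X,Y) = H(X|Y) + H(Y)
H(X|Y) = H(X,Y) - H(Y) = 3.6081 - 1.7916 = 1.8165 bits


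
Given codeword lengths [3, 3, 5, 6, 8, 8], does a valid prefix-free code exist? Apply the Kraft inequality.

Kraft inequality: Σ 2^(-l_i) ≤ 1 for prefix-free code
Calculating: 2^(-3) + 2^(-3) + 2^(-5) + 2^(-6) + 2^(-8) + 2^(-8)
= 0.125 + 0.125 + 0.03125 + 0.015625 + 0.00390625 + 0.00390625
= 0.3047
Since 0.3047 ≤ 1, prefix-free code exists


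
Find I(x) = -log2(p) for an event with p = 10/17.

Information content I(x) = -log₂(p(x))
I = -log₂(10/17) = -log₂(0.5882)
I = 0.7655 bits


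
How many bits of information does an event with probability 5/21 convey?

Information content I(x) = -log₂(p(x))
I = -log₂(5/21) = -log₂(0.2381)
I = 2.0704 bits


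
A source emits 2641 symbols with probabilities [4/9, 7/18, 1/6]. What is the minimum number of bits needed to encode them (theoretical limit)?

Entropy H = 1.4807 bits/symbol
Minimum bits = H × n = 1.4807 × 2641
= 3910.48 bits


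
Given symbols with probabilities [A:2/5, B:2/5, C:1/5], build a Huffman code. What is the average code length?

Huffman tree construction:
Combine smallest probabilities repeatedly
Resulting codes:
  A: 11 (length 2)
  B: 0 (length 1)
  C: 10 (length 2)
Average length = Σ p(s) × length(s) = 1.6000 bits


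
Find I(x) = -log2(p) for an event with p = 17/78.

Information content I(x) = -log₂(p(x))
I = -log₂(17/78) = -log₂(0.2179)
I = 2.1979 bits


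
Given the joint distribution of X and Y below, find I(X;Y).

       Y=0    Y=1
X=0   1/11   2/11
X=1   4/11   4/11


H(X) = 0.8454, H(Y) = 0.9940, H(X,Y) = 1.8231
I(X;Y) = H(X) + H(Y) - H(X,Y) = 0.0163 bits


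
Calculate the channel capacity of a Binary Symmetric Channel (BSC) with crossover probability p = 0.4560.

For BSC with error probability p:
C = 1 - H(p) where H(p) is binary entropy
H(0.4560) = -0.4560 × log₂(0.4560) - 0.5440 × log₂(0.5440)
H(p) = 0.9944
C = 1 - 0.9944 = 0.0056 bits/use


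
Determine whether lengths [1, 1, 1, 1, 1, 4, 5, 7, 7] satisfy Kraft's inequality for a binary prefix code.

Kraft inequality: Σ 2^(-l_i) ≤ 1 for prefix-free code
Calculating: 2^(-1) + 2^(-1) + 2^(-1) + 2^(-1) + 2^(-1) + 2^(-4) + 2^(-5) + 2^(-7) + 2^(-7)
= 0.5 + 0.5 + 0.5 + 0.5 + 0.5 + 0.0625 + 0.03125 + 0.0078125 + 0.0078125
= 2.6094
Since 2.6094 > 1, prefix-free code does not exist


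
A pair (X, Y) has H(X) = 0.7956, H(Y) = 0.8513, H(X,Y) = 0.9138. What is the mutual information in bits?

I(X;Y) = H(X) + H(Y) - H(X,Y)
I(X;Y) = 0.7956 + 0.8513 - 0.9138 = 0.7331 bits


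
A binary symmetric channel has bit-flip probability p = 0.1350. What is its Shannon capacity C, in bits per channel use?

For BSC with error probability p:
C = 1 - H(p) where H(p) is binary entropy
H(0.1350) = -0.1350 × log₂(0.1350) - 0.8650 × log₂(0.8650)
H(p) = 0.5710
C = 1 - 0.5710 = 0.4290 bits/use


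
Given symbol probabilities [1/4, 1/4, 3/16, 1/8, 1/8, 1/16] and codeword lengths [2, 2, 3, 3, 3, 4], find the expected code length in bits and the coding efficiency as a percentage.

Average length L = Σ p_i × l_i = 2.5625 bits
Entropy H = 2.4528 bits
Efficiency η = H/L × 100% = 95.72%


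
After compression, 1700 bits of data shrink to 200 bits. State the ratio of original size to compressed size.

Compression ratio = Original / Compressed
= 1700 / 200 = 8.50:1


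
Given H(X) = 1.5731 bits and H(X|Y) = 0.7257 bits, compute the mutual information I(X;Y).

I(X;Y) = H(X) - H(X|Y)
I(X;Y) = 1.5731 - 0.7257 = 0.8474 bits


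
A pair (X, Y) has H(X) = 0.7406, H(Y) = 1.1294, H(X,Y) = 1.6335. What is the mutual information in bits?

I(X;Y) = H(X) + H(Y) - H(X,Y)
I(X;Y) = 0.7406 + 1.1294 - 1.6335 = 0.2365 bits


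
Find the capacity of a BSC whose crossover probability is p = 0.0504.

For BSC with error probability p:
C = 1 - H(p) where H(p) is binary entropy
H(0.0504) = -0.0504 × log₂(0.0504) - 0.9496 × log₂(0.9496)
H(p) = 0.2881
C = 1 - 0.2881 = 0.7119 bits/use


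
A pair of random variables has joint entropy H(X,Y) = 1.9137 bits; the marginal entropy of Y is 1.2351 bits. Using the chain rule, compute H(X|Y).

Chain rule: H(X,Y) = H(X|Y) + H(Y)
H(X|Y) = H(X,Y) - H(Y) = 1.9137 - 1.2351 = 0.6786 bits


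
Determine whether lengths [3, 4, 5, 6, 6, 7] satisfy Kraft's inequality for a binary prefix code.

Kraft inequality: Σ 2^(-l_i) ≤ 1 for prefix-free code
Calculating: 2^(-3) + 2^(-4) + 2^(-5) + 2^(-6) + 2^(-6) + 2^(-7)
= 0.125 + 0.0625 + 0.03125 + 0.015625 + 0.015625 + 0.0078125
= 0.2578
Since 0.2578 ≤ 1, prefix-free code exists


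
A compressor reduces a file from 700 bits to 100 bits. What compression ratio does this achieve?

Compression ratio = Original / Compressed
= 700 / 100 = 7.00:1


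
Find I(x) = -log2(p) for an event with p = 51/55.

Information content I(x) = -log₂(p(x))
I = -log₂(51/55) = -log₂(0.9273)
I = 0.1089 bits


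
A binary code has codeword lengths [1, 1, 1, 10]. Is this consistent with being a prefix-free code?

Kraft inequality: Σ 2^(-l_i) ≤ 1 for prefix-free code
Calculating: 2^(-1) + 2^(-1) + 2^(-1) + 2^(-10)
= 0.5 + 0.5 + 0.5 + 0.0009765625
= 1.5010
Since 1.5010 > 1, prefix-free code does not exist


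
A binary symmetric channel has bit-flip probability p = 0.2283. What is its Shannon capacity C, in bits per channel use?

For BSC with error probability p:
C = 1 - H(p) where H(p) is binary entropy
H(0.2283) = -0.2283 × log₂(0.2283) - 0.7717 × log₂(0.7717)
H(p) = 0.7750
C = 1 - 0.7750 = 0.2250 bits/use


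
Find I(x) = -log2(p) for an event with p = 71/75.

Information content I(x) = -log₂(p(x))
I = -log₂(71/75) = -log₂(0.9467)
I = 0.0791 bits


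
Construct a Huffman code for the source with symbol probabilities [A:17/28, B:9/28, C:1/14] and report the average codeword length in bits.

Huffman tree construction:
Combine smallest probabilities repeatedly
Resulting codes:
  A: 1 (length 1)
  B: 01 (length 2)
  C: 00 (length 2)
Average length = Σ p(s) × length(s) = 1.3929 bits


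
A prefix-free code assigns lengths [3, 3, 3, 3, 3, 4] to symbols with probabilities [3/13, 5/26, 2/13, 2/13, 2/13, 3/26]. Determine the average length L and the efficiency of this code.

Average length L = Σ p_i × l_i = 3.1154 bits
Entropy H = 2.5514 bits
Efficiency η = H/L × 100% = 81.90%


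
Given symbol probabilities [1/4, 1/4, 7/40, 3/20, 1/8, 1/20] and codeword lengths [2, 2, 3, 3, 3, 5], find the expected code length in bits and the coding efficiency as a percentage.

Average length L = Σ p_i × l_i = 2.6000 bits
Entropy H = 2.4417 bits
Efficiency η = H/L × 100% = 93.91%


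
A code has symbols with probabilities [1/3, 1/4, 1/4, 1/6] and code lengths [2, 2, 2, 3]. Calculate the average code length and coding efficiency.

Average length L = Σ p_i × l_i = 2.1667 bits
Entropy H = 1.9591 bits
Efficiency η = H/L × 100% = 90.42%


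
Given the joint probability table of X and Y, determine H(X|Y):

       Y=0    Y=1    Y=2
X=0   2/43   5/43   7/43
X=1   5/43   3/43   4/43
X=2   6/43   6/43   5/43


H(X|Y) = Σ_y p(y) H(X|Y=y)
  p(Y=0) = 13/43, H(X|Y=0) = 1.4605
  p(Y=1) = 14/43, H(X|Y=1) = 1.5306
  p(Y=2) = 16/43, H(X|Y=2) = 1.5462
H(X|Y) = 0.3023×1.4605 + 0.3256×1.5306 + 0.3721×1.5462 = 1.5152 bits


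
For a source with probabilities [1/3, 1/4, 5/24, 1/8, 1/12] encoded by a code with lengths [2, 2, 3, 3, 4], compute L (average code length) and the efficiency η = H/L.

Average length L = Σ p_i × l_i = 2.5000 bits
Entropy H = 2.1735 bits
Efficiency η = H/L × 100% = 86.94%


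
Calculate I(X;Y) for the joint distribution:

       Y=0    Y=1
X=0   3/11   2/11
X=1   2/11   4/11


H(X) = 0.9940, H(Y) = 0.9940, H(X,Y) = 1.9363
I(X;Y) = H(X) + H(Y) - H(X,Y) = 0.0518 bits


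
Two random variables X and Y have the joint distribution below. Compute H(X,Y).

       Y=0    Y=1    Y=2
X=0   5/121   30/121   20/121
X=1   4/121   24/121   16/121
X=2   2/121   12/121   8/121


H(X,Y) = -Σ p(x,y) log₂ p(x,y)
  p(0,0)=5/121: -0.0413 × log₂(0.0413) = 0.1900
  p(0,1)=30/121: -0.2479 × log₂(0.2479) = 0.4988
  p(0,2)=20/121: -0.1653 × log₂(0.1653) = 0.4292
  p(1,0)=4/121: -0.0331 × log₂(0.0331) = 0.1626
  p(1,1)=24/121: -0.1983 × log₂(0.1983) = 0.4629
  p(1,2)=16/121: -0.1322 × log₂(0.1322) = 0.3860
  p(2,0)=2/121: -0.0165 × log₂(0.0165) = 0.0978
  p(2,1)=12/121: -0.0992 × log₂(0.0992) = 0.3306
  p(2,2)=8/121: -0.0661 × log₂(0.0661) = 0.2591
H(X,Y) = 2.8171 bits


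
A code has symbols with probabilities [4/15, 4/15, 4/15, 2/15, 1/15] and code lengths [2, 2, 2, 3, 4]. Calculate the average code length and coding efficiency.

Average length L = Σ p_i × l_i = 2.2667 bits
Entropy H = 2.1736 bits
Efficiency η = H/L × 100% = 95.89%


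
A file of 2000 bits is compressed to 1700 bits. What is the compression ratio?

Compression ratio = Original / Compressed
= 2000 / 1700 = 1.18:1


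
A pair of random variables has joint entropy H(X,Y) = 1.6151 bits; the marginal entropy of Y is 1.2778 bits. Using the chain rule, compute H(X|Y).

Chain rule: H(X,Y) = H(X|Y) + H(Y)
H(X|Y) = H(X,Y) - H(Y) = 1.6151 - 1.2778 = 0.3373 bits


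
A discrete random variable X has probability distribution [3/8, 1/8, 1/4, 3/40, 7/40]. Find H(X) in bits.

H(X) = -Σ p(x) log₂ p(x)
  -3/8 × log₂(3/8) = 0.5306
  -1/8 × log₂(1/8) = 0.3750
  -1/4 × log₂(1/4) = 0.5000
  -3/40 × log₂(3/40) = 0.2803
  -7/40 × log₂(7/40) = 0.4401
H(X) = 2.1260 bits


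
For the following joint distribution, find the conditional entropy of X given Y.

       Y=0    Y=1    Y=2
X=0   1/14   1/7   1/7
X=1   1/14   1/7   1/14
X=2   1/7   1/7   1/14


H(X|Y) = Σ_y p(y) H(X|Y=y)
  p(Y=0) = 2/7, H(X|Y=0) = 1.5000
  p(Y=1) = 3/7, H(X|Y=1) = 1.5850
  p(Y=2) = 2/7, H(X|Y=2) = 1.5000
H(X|Y) = 0.2857×1.5000 + 0.4286×1.5850 + 0.2857×1.5000 = 1.5364 bits


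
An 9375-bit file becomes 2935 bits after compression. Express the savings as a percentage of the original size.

Space savings = (1 - Compressed/Original) × 100%
= (1 - 2935/9375) × 100%
= 68.69%


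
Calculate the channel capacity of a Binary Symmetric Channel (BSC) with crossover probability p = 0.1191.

For BSC with error probability p:
C = 1 - H(p) where H(p) is binary entropy
H(0.1191) = -0.1191 × log₂(0.1191) - 0.8809 × log₂(0.8809)
H(p) = 0.5268
C = 1 - 0.5268 = 0.4732 bits/use


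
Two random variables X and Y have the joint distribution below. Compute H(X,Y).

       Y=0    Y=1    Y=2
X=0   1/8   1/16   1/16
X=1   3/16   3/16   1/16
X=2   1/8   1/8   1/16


H(X,Y) = -Σ p(x,y) log₂ p(x,y)
  p(0,0)=1/8: -0.1250 × log₂(0.1250) = 0.3750
  p(0,1)=1/16: -0.0625 × log₂(0.0625) = 0.2500
  p(0,2)=1/16: -0.0625 × log₂(0.0625) = 0.2500
  p(1,0)=3/16: -0.1875 × log₂(0.1875) = 0.4528
  p(1,1)=3/16: -0.1875 × log₂(0.1875) = 0.4528
  p(1,2)=1/16: -0.0625 × log₂(0.0625) = 0.2500
  p(2,0)=1/8: -0.1250 × log₂(0.1250) = 0.3750
  p(2,1)=1/8: -0.1250 × log₂(0.1250) = 0.3750
  p(2,2)=1/16: -0.0625 × log₂(0.0625) = 0.2500
H(X,Y) = 3.0306 bits


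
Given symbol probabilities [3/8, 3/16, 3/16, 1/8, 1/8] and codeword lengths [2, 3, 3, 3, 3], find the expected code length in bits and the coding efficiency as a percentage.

Average length L = Σ p_i × l_i = 2.6250 bits
Entropy H = 2.1863 bits
Efficiency η = H/L × 100% = 83.29%


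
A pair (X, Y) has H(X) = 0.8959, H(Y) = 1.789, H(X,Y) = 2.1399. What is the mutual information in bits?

I(X;Y) = H(X) + H(Y) - H(X,Y)
I(X;Y) = 0.8959 + 1.789 - 2.1399 = 0.545 bits


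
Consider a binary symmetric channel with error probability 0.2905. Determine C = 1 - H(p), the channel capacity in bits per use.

For BSC with error probability p:
C = 1 - H(p) where H(p) is binary entropy
H(0.2905) = -0.2905 × log₂(0.2905) - 0.7095 × log₂(0.7095)
H(p) = 0.8694
C = 1 - 0.8694 = 0.1306 bits/use


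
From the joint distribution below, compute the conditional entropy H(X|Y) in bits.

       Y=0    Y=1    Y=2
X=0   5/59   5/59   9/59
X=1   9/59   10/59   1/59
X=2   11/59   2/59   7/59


H(X|Y) = Σ_y p(y) H(X|Y=y)
  p(Y=0) = 25/59, H(X|Y=0) = 1.5161
  p(Y=1) = 17/59, H(X|Y=1) = 1.3328
  p(Y=2) = 17/59, H(X|Y=2) = 1.2533
H(X|Y) = 0.4237×1.5161 + 0.2881×1.3328 + 0.2881×1.2533 = 1.3876 bits


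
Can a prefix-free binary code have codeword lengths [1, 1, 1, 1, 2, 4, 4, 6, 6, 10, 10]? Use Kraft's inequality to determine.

Kraft inequality: Σ 2^(-l_i) ≤ 1 for prefix-free code
Calculating: 2^(-1) + 2^(-1) + 2^(-1) + 2^(-1) + 2^(-2) + 2^(-4) + 2^(-4) + 2^(-6) + 2^(-6) + 2^(-10) + 2^(-10)
= 0.5 + 0.5 + 0.5 + 0.5 + 0.25 + 0.0625 + 0.0625 + 0.015625 + 0.015625 + 0.0009765625 + 0.0009765625
= 2.4082
Since 2.4082 > 1, prefix-free code does not exist


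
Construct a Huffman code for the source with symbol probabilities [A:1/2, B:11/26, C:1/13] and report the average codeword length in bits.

Huffman tree construction:
Combine smallest probabilities repeatedly
Resulting codes:
  A: 0 (length 1)
  B: 11 (length 2)
  C: 10 (length 2)
Average length = Σ p(s) × length(s) = 1.5000 bits


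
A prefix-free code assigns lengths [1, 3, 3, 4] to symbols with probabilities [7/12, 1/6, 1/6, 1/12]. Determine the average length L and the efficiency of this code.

Average length L = Σ p_i × l_i = 1.9167 bits
Entropy H = 1.6140 bits
Efficiency η = H/L × 100% = 84.21%


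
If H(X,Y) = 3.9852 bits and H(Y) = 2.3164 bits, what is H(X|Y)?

Chain rule: H(X,Y) = H(X|Y) + H(Y)
H(X|Y) = H(X,Y) - H(Y) = 3.9852 - 2.3164 = 1.6688 bits


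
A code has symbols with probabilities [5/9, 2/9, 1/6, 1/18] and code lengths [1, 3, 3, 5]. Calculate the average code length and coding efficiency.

Average length L = Σ p_i × l_i = 2.0000 bits
Entropy H = 1.6158 bits
Efficiency η = H/L × 100% = 80.79%


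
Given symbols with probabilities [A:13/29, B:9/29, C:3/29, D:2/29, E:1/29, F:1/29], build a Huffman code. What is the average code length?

Huffman tree construction:
Combine smallest probabilities repeatedly
Resulting codes:
  A: 0 (length 1)
  B: 11 (length 2)
  C: 100 (length 3)
  D: 1010 (length 4)
  E: 10110 (length 5)
  F: 10111 (length 5)
Average length = Σ p(s) × length(s) = 2.0000 bits


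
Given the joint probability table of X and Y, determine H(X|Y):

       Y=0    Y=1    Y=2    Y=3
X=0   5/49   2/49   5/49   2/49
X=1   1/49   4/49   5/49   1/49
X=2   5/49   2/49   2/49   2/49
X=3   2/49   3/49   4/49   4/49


H(X|Y) = Σ_y p(y) H(X|Y=y)
  p(Y=0) = 13/49, H(X|Y=0) = 1.7605
  p(Y=1) = 11/49, H(X|Y=1) = 1.9363
  p(Y=2) = 16/49, H(X|Y=2) = 1.9238
  p(Y=3) = 9/49, H(X|Y=3) = 1.8366
H(X|Y) = 0.2653×1.7605 + 0.2245×1.9363 + 0.3265×1.9238 + 0.1837×1.8366 = 1.8673 bits


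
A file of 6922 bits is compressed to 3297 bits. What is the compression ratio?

Compression ratio = Original / Compressed
= 6922 / 3297 = 2.10:1


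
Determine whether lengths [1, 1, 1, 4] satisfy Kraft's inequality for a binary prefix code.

Kraft inequality: Σ 2^(-l_i) ≤ 1 for prefix-free code
Calculating: 2^(-1) + 2^(-1) + 2^(-1) + 2^(-4)
= 0.5 + 0.5 + 0.5 + 0.0625
= 1.5625
Since 1.5625 > 1, prefix-free code does not exist


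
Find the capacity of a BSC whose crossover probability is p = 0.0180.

For BSC with error probability p:
C = 1 - H(p) where H(p) is binary entropy
H(0.0180) = -0.0180 × log₂(0.0180) - 0.9820 × log₂(0.9820)
H(p) = 0.1301
C = 1 - 0.1301 = 0.8699 bits/use


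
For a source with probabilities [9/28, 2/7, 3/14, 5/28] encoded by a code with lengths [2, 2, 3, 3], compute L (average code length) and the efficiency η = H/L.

Average length L = Σ p_i × l_i = 2.3929 bits
Entropy H = 1.9628 bits
Efficiency η = H/L × 100% = 82.03%


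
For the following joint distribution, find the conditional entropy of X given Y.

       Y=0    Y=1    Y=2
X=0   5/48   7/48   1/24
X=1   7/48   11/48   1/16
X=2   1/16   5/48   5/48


H(X|Y) = Σ_y p(y) H(X|Y=y)
  p(Y=0) = 5/16, H(X|Y=0) = 1.5058
  p(Y=1) = 23/48, H(X|Y=1) = 1.5099
  p(Y=2) = 5/24, H(X|Y=2) = 1.4855
H(X|Y) = 0.3125×1.5058 + 0.4792×1.5099 + 0.2083×1.4855 = 1.5035 bits


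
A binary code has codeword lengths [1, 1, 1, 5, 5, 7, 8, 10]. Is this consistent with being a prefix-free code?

Kraft inequality: Σ 2^(-l_i) ≤ 1 for prefix-free code
Calculating: 2^(-1) + 2^(-1) + 2^(-1) + 2^(-5) + 2^(-5) + 2^(-7) + 2^(-8) + 2^(-10)
= 0.5 + 0.5 + 0.5 + 0.03125 + 0.03125 + 0.0078125 + 0.00390625 + 0.0009765625
= 1.5752
Since 1.5752 > 1, prefix-free code does not exist


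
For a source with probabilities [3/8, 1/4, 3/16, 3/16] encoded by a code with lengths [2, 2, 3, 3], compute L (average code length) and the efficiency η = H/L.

Average length L = Σ p_i × l_i = 2.3750 bits
Entropy H = 1.9363 bits
Efficiency η = H/L × 100% = 81.53%


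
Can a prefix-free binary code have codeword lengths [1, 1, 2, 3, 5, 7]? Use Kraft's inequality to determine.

Kraft inequality: Σ 2^(-l_i) ≤ 1 for prefix-free code
Calculating: 2^(-1) + 2^(-1) + 2^(-2) + 2^(-3) + 2^(-5) + 2^(-7)
= 0.5 + 0.5 + 0.25 + 0.125 + 0.03125 + 0.0078125
= 1.4141
Since 1.4141 > 1, prefix-free code does not exist
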